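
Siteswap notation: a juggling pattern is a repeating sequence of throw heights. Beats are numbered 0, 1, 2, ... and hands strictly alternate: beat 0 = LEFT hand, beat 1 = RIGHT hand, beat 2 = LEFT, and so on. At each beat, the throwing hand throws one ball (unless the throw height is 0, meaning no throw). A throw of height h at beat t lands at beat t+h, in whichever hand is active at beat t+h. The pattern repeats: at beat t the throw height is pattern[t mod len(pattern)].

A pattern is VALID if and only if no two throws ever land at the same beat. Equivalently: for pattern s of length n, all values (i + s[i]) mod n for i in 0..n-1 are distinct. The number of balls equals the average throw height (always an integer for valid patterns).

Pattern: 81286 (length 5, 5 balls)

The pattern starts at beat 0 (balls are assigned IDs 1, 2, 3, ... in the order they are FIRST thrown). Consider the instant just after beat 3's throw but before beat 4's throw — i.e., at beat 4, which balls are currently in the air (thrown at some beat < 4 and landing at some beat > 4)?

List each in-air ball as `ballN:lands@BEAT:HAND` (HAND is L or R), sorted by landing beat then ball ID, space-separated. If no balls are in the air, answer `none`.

Beat 0 (L): throw ball1 h=8 -> lands@8:L; in-air after throw: [b1@8:L]
Beat 1 (R): throw ball2 h=1 -> lands@2:L; in-air after throw: [b2@2:L b1@8:L]
Beat 2 (L): throw ball2 h=2 -> lands@4:L; in-air after throw: [b2@4:L b1@8:L]
Beat 3 (R): throw ball3 h=8 -> lands@11:R; in-air after throw: [b2@4:L b1@8:L b3@11:R]
Beat 4 (L): throw ball2 h=6 -> lands@10:L; in-air after throw: [b1@8:L b2@10:L b3@11:R]

Answer: ball1:lands@8:L ball3:lands@11:R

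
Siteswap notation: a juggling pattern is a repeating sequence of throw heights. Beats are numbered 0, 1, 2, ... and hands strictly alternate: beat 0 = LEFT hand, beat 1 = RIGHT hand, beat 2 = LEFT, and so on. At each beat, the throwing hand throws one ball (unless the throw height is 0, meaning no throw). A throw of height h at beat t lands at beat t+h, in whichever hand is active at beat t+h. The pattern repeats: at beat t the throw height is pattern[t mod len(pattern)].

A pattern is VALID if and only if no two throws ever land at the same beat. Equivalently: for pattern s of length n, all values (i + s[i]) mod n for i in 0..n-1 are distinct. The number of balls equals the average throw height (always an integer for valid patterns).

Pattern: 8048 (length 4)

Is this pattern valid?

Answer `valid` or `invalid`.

Answer: valid

Derivation:
i=0: (i + s[i]) mod n = (0 + 8) mod 4 = 0
i=1: (i + s[i]) mod n = (1 + 0) mod 4 = 1
i=2: (i + s[i]) mod n = (2 + 4) mod 4 = 2
i=3: (i + s[i]) mod n = (3 + 8) mod 4 = 3
Residues: [0, 1, 2, 3], distinct: True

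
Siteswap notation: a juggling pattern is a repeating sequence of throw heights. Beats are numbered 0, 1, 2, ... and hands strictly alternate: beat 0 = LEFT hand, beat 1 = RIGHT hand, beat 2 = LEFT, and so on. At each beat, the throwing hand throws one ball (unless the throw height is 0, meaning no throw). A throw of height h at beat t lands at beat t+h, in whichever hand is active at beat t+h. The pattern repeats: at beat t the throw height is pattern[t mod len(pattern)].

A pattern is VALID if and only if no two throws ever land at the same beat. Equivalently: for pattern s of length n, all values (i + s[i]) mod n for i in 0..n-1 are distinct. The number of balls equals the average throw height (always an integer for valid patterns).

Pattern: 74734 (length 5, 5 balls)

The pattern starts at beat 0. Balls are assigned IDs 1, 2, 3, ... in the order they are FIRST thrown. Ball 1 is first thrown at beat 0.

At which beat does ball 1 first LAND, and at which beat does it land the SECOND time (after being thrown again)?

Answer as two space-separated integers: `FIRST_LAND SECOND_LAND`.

Beat 0 (L): throw ball1 h=7 -> lands@7:R; in-air after throw: [b1@7:R]
Beat 1 (R): throw ball2 h=4 -> lands@5:R; in-air after throw: [b2@5:R b1@7:R]
Beat 2 (L): throw ball3 h=7 -> lands@9:R; in-air after throw: [b2@5:R b1@7:R b3@9:R]
Beat 3 (R): throw ball4 h=3 -> lands@6:L; in-air after throw: [b2@5:R b4@6:L b1@7:R b3@9:R]
Beat 4 (L): throw ball5 h=4 -> lands@8:L; in-air after throw: [b2@5:R b4@6:L b1@7:R b5@8:L b3@9:R]
Beat 5 (R): throw ball2 h=7 -> lands@12:L; in-air after throw: [b4@6:L b1@7:R b5@8:L b3@9:R b2@12:L]
Beat 6 (L): throw ball4 h=4 -> lands@10:L; in-air after throw: [b1@7:R b5@8:L b3@9:R b4@10:L b2@12:L]
Beat 7 (R): throw ball1 h=7 -> lands@14:L; in-air after throw: [b5@8:L b3@9:R b4@10:L b2@12:L b1@14:L]
Beat 8 (L): throw ball5 h=3 -> lands@11:R; in-air after throw: [b3@9:R b4@10:L b5@11:R b2@12:L b1@14:L]
Beat 9 (R): throw ball3 h=4 -> lands@13:R; in-air after throw: [b4@10:L b5@11:R b2@12:L b3@13:R b1@14:L]
Beat 10 (L): throw ball4 h=7 -> lands@17:R; in-air after throw: [b5@11:R b2@12:L b3@13:R b1@14:L b4@17:R]
Beat 11 (R): throw ball5 h=4 -> lands@15:R; in-air after throw: [b2@12:L b3@13:R b1@14:L b5@15:R b4@17:R]
Beat 12 (L): throw ball2 h=7 -> lands@19:R; in-air after throw: [b3@13:R b1@14:L b5@15:R b4@17:R b2@19:R]
Beat 13 (R): throw ball3 h=3 -> lands@16:L; in-air after throw: [b1@14:L b5@15:R b3@16:L b4@17:R b2@19:R]
Beat 14 (L): throw ball1 h=4 -> lands@18:L; in-air after throw: [b5@15:R b3@16:L b4@17:R b1@18:L b2@19:R]
Ball 1: thrown@0 h=7 -> first land @7; rethrown@7 h=7 -> second land @14

Answer: 7 14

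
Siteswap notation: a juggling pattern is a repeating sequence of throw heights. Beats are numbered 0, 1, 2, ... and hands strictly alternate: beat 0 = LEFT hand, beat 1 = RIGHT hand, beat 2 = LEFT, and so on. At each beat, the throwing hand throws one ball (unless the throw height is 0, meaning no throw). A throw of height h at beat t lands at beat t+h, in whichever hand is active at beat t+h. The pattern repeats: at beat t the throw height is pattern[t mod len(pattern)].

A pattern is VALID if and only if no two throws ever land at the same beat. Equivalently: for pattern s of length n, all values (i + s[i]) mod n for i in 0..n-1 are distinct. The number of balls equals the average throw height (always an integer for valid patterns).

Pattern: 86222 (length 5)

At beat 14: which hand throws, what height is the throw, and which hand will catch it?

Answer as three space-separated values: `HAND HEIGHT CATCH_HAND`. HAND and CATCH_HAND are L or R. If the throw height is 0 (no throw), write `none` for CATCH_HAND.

Answer: L 2 L

Derivation:
Beat 14: 14 mod 2 = 0, so hand = L
Throw height = pattern[14 mod 5] = pattern[4] = 2
Lands at beat 14+2=16, 16 mod 2 = 0, so catch hand = L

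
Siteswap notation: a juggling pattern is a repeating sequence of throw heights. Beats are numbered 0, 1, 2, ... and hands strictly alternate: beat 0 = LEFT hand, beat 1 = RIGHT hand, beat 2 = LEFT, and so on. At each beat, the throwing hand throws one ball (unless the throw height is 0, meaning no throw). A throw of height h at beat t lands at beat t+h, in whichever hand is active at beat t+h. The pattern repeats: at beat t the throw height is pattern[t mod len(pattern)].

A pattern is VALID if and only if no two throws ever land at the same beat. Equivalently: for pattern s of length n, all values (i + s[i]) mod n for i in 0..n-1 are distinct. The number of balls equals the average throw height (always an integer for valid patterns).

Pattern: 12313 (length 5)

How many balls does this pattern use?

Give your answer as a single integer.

Answer: 2

Derivation:
Pattern = [1, 2, 3, 1, 3], length n = 5
  position 0: throw height = 1, running sum = 1
  position 1: throw height = 2, running sum = 3
  position 2: throw height = 3, running sum = 6
  position 3: throw height = 1, running sum = 7
  position 4: throw height = 3, running sum = 10
Total sum = 10; balls = sum / n = 10 / 5 = 2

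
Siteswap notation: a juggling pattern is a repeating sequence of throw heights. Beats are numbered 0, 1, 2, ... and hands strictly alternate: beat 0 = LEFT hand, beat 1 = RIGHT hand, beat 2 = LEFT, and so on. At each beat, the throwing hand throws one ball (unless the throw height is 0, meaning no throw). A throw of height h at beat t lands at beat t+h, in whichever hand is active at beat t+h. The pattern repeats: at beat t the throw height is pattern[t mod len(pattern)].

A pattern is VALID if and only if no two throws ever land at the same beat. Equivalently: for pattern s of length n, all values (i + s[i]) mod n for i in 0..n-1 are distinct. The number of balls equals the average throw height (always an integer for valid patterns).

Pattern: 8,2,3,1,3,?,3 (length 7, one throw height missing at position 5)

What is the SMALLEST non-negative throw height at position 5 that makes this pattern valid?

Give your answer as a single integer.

i=0: (0 + 8) mod 7 = 1
i=1: (1 + 2) mod 7 = 3
i=2: (2 + 3) mod 7 = 5
i=3: (3 + 1) mod 7 = 4
i=4: (4 + 3) mod 7 = 0
i=5: s[i]=? (unknown)
i=6: (6 + 3) mod 7 = 2
Known residues: [0, 1, 2, 3, 4, 5]; need a permutation of 0..6, so missing residue r = 6
Need (5 + s) mod 7 = 6; smallest s = (6 - 5) mod 7 = 1

Answer: 1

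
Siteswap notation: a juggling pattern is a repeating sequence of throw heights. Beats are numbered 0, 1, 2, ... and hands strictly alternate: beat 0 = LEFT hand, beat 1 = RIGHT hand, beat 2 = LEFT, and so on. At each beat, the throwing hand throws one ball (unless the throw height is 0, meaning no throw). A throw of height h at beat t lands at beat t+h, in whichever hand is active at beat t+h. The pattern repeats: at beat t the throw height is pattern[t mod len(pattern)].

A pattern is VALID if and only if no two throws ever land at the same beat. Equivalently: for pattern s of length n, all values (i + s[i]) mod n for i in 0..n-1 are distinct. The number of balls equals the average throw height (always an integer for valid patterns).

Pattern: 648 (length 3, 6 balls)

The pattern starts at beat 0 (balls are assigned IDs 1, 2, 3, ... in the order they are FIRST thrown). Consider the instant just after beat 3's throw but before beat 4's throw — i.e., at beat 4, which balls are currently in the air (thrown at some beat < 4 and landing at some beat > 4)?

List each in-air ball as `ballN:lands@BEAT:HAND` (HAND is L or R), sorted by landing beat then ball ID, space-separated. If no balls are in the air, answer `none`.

Beat 0 (L): throw ball1 h=6 -> lands@6:L; in-air after throw: [b1@6:L]
Beat 1 (R): throw ball2 h=4 -> lands@5:R; in-air after throw: [b2@5:R b1@6:L]
Beat 2 (L): throw ball3 h=8 -> lands@10:L; in-air after throw: [b2@5:R b1@6:L b3@10:L]
Beat 3 (R): throw ball4 h=6 -> lands@9:R; in-air after throw: [b2@5:R b1@6:L b4@9:R b3@10:L]
Beat 4 (L): throw ball5 h=4 -> lands@8:L; in-air after throw: [b2@5:R b1@6:L b5@8:L b4@9:R b3@10:L]

Answer: ball2:lands@5:R ball1:lands@6:L ball4:lands@9:R ball3:lands@10:L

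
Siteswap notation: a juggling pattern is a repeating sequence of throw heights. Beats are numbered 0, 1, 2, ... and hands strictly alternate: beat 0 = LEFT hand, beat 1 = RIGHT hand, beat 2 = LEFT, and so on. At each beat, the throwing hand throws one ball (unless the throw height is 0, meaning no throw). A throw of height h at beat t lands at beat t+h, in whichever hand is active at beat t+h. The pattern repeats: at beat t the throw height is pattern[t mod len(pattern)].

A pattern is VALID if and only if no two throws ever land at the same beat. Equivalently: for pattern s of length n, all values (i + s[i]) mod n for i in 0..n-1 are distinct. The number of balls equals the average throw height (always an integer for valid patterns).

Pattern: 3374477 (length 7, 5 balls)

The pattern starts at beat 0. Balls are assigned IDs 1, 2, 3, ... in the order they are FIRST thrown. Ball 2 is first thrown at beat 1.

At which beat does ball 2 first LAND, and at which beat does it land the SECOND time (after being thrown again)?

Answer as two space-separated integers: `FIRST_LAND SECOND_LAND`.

Answer: 4 8

Derivation:
Beat 0 (L): throw ball1 h=3 -> lands@3:R; in-air after throw: [b1@3:R]
Beat 1 (R): throw ball2 h=3 -> lands@4:L; in-air after throw: [b1@3:R b2@4:L]
Beat 2 (L): throw ball3 h=7 -> lands@9:R; in-air after throw: [b1@3:R b2@4:L b3@9:R]
Beat 3 (R): throw ball1 h=4 -> lands@7:R; in-air after throw: [b2@4:L b1@7:R b3@9:R]
Beat 4 (L): throw ball2 h=4 -> lands@8:L; in-air after throw: [b1@7:R b2@8:L b3@9:R]
Beat 5 (R): throw ball4 h=7 -> lands@12:L; in-air after throw: [b1@7:R b2@8:L b3@9:R b4@12:L]
Beat 6 (L): throw ball5 h=7 -> lands@13:R; in-air after throw: [b1@7:R b2@8:L b3@9:R b4@12:L b5@13:R]
Beat 7 (R): throw ball1 h=3 -> lands@10:L; in-air after throw: [b2@8:L b3@9:R b1@10:L b4@12:L b5@13:R]
Beat 8 (L): throw ball2 h=3 -> lands@11:R; in-air after throw: [b3@9:R b1@10:L b2@11:R b4@12:L b5@13:R]
Ball 2: thrown@1 h=3 -> first land @4; rethrown@4 h=4 -> second land @8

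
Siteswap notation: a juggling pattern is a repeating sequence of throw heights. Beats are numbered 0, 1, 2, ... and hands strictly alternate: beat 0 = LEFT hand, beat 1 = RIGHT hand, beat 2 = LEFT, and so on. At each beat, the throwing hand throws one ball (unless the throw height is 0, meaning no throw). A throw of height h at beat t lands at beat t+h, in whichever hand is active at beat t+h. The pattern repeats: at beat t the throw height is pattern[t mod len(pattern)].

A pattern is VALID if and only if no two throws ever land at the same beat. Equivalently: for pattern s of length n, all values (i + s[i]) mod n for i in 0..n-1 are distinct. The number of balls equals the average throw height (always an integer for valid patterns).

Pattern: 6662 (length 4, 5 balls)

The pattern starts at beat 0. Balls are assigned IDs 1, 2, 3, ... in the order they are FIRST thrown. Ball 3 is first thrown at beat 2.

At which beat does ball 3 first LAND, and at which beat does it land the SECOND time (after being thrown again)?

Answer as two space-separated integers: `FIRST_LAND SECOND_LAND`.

Beat 0 (L): throw ball1 h=6 -> lands@6:L; in-air after throw: [b1@6:L]
Beat 1 (R): throw ball2 h=6 -> lands@7:R; in-air after throw: [b1@6:L b2@7:R]
Beat 2 (L): throw ball3 h=6 -> lands@8:L; in-air after throw: [b1@6:L b2@7:R b3@8:L]
Beat 3 (R): throw ball4 h=2 -> lands@5:R; in-air after throw: [b4@5:R b1@6:L b2@7:R b3@8:L]
Beat 4 (L): throw ball5 h=6 -> lands@10:L; in-air after throw: [b4@5:R b1@6:L b2@7:R b3@8:L b5@10:L]
Beat 5 (R): throw ball4 h=6 -> lands@11:R; in-air after throw: [b1@6:L b2@7:R b3@8:L b5@10:L b4@11:R]
Beat 6 (L): throw ball1 h=6 -> lands@12:L; in-air after throw: [b2@7:R b3@8:L b5@10:L b4@11:R b1@12:L]
Beat 7 (R): throw ball2 h=2 -> lands@9:R; in-air after throw: [b3@8:L b2@9:R b5@10:L b4@11:R b1@12:L]
Beat 8 (L): throw ball3 h=6 -> lands@14:L; in-air after throw: [b2@9:R b5@10:L b4@11:R b1@12:L b3@14:L]
Beat 9 (R): throw ball2 h=6 -> lands@15:R; in-air after throw: [b5@10:L b4@11:R b1@12:L b3@14:L b2@15:R]
Beat 10 (L): throw ball5 h=6 -> lands@16:L; in-air after throw: [b4@11:R b1@12:L b3@14:L b2@15:R b5@16:L]
Beat 11 (R): throw ball4 h=2 -> lands@13:R; in-air after throw: [b1@12:L b4@13:R b3@14:L b2@15:R b5@16:L]
Beat 12 (L): throw ball1 h=6 -> lands@18:L; in-air after throw: [b4@13:R b3@14:L b2@15:R b5@16:L b1@18:L]
Beat 13 (R): throw ball4 h=6 -> lands@19:R; in-air after throw: [b3@14:L b2@15:R b5@16:L b1@18:L b4@19:R]
Beat 14 (L): throw ball3 h=6 -> lands@20:L; in-air after throw: [b2@15:R b5@16:L b1@18:L b4@19:R b3@20:L]
Ball 3: thrown@2 h=6 -> first land @8; rethrown@8 h=6 -> second land @14

Answer: 8 14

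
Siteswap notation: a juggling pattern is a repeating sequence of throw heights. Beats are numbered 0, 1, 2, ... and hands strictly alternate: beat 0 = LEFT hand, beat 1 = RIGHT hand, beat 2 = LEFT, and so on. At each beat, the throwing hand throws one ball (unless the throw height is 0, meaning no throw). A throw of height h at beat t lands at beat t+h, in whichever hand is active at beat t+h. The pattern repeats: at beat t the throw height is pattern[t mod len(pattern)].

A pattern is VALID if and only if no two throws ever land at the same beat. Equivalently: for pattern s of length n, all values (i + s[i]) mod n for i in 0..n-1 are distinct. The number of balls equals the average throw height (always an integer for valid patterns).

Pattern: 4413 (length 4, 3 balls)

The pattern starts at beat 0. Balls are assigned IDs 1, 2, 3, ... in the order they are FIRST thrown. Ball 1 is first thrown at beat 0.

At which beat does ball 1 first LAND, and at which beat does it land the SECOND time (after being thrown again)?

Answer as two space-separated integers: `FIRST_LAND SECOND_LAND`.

Beat 0 (L): throw ball1 h=4 -> lands@4:L; in-air after throw: [b1@4:L]
Beat 1 (R): throw ball2 h=4 -> lands@5:R; in-air after throw: [b1@4:L b2@5:R]
Beat 2 (L): throw ball3 h=1 -> lands@3:R; in-air after throw: [b3@3:R b1@4:L b2@5:R]
Beat 3 (R): throw ball3 h=3 -> lands@6:L; in-air after throw: [b1@4:L b2@5:R b3@6:L]
Beat 4 (L): throw ball1 h=4 -> lands@8:L; in-air after throw: [b2@5:R b3@6:L b1@8:L]
Beat 5 (R): throw ball2 h=4 -> lands@9:R; in-air after throw: [b3@6:L b1@8:L b2@9:R]
Beat 6 (L): throw ball3 h=1 -> lands@7:R; in-air after throw: [b3@7:R b1@8:L b2@9:R]
Beat 7 (R): throw ball3 h=3 -> lands@10:L; in-air after throw: [b1@8:L b2@9:R b3@10:L]
Beat 8 (L): throw ball1 h=4 -> lands@12:L; in-air after throw: [b2@9:R b3@10:L b1@12:L]
Ball 1: thrown@0 h=4 -> first land @4; rethrown@4 h=4 -> second land @8

Answer: 4 8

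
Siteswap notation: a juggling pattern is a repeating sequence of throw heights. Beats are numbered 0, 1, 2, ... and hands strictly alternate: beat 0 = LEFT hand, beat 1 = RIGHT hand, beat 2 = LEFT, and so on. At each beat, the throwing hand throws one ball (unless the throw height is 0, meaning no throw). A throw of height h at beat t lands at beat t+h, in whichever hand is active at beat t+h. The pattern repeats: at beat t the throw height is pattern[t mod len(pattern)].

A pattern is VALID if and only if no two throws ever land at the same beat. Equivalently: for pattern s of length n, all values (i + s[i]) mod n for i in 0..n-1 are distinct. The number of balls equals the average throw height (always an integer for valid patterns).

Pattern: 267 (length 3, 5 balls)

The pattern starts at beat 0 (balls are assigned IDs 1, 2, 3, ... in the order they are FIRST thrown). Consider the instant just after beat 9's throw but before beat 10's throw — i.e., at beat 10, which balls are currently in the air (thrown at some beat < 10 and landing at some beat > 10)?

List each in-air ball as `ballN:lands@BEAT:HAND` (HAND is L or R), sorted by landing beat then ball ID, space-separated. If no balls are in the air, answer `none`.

Answer: ball1:lands@11:R ball3:lands@12:L ball2:lands@13:R ball5:lands@15:R

Derivation:
Beat 0 (L): throw ball1 h=2 -> lands@2:L; in-air after throw: [b1@2:L]
Beat 1 (R): throw ball2 h=6 -> lands@7:R; in-air after throw: [b1@2:L b2@7:R]
Beat 2 (L): throw ball1 h=7 -> lands@9:R; in-air after throw: [b2@7:R b1@9:R]
Beat 3 (R): throw ball3 h=2 -> lands@5:R; in-air after throw: [b3@5:R b2@7:R b1@9:R]
Beat 4 (L): throw ball4 h=6 -> lands@10:L; in-air after throw: [b3@5:R b2@7:R b1@9:R b4@10:L]
Beat 5 (R): throw ball3 h=7 -> lands@12:L; in-air after throw: [b2@7:R b1@9:R b4@10:L b3@12:L]
Beat 6 (L): throw ball5 h=2 -> lands@8:L; in-air after throw: [b2@7:R b5@8:L b1@9:R b4@10:L b3@12:L]
Beat 7 (R): throw ball2 h=6 -> lands@13:R; in-air after throw: [b5@8:L b1@9:R b4@10:L b3@12:L b2@13:R]
Beat 8 (L): throw ball5 h=7 -> lands@15:R; in-air after throw: [b1@9:R b4@10:L b3@12:L b2@13:R b5@15:R]
Beat 9 (R): throw ball1 h=2 -> lands@11:R; in-air after throw: [b4@10:L b1@11:R b3@12:L b2@13:R b5@15:R]
Beat 10 (L): throw ball4 h=6 -> lands@16:L; in-air after throw: [b1@11:R b3@12:L b2@13:R b5@15:R b4@16:L]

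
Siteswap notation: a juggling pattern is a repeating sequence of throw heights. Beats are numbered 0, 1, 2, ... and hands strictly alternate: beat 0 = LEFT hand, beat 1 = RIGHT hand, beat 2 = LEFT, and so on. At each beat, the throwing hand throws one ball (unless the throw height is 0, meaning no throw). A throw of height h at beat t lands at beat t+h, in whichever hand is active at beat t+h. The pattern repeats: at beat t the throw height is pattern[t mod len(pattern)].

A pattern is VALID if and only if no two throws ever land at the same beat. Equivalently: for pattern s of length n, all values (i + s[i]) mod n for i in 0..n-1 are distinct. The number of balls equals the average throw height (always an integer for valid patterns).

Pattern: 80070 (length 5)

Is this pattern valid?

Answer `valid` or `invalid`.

Answer: valid

Derivation:
i=0: (i + s[i]) mod n = (0 + 8) mod 5 = 3
i=1: (i + s[i]) mod n = (1 + 0) mod 5 = 1
i=2: (i + s[i]) mod n = (2 + 0) mod 5 = 2
i=3: (i + s[i]) mod n = (3 + 7) mod 5 = 0
i=4: (i + s[i]) mod n = (4 + 0) mod 5 = 4
Residues: [3, 1, 2, 0, 4], distinct: True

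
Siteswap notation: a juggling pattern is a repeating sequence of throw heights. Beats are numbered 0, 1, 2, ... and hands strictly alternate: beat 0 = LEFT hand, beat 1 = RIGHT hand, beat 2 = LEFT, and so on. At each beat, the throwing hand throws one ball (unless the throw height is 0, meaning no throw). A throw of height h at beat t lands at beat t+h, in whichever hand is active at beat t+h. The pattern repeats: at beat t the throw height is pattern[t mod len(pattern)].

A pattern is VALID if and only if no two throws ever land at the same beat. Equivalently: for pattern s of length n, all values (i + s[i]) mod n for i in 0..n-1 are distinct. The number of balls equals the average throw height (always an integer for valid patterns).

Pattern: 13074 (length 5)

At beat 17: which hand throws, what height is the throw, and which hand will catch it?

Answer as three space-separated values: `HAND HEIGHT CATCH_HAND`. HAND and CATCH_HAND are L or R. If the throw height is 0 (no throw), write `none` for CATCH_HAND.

Answer: R 0 none

Derivation:
Beat 17: 17 mod 2 = 1, so hand = R
Throw height = pattern[17 mod 5] = pattern[2] = 0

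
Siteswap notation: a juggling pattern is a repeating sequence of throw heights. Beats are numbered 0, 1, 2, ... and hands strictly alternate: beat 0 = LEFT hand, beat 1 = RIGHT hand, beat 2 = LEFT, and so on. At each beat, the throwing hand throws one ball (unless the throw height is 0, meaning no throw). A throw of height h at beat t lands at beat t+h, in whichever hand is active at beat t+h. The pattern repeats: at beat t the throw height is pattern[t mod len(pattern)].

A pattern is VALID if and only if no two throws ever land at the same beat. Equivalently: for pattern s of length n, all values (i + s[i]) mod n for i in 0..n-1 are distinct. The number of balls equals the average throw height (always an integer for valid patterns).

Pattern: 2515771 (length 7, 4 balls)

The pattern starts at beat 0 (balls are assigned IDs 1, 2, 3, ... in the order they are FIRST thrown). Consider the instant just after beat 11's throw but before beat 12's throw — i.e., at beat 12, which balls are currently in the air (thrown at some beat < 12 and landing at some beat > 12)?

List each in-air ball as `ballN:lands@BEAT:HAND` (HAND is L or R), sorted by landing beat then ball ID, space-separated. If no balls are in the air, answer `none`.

Answer: ball1:lands@13:R ball2:lands@15:R ball3:lands@18:L

Derivation:
Beat 0 (L): throw ball1 h=2 -> lands@2:L; in-air after throw: [b1@2:L]
Beat 1 (R): throw ball2 h=5 -> lands@6:L; in-air after throw: [b1@2:L b2@6:L]
Beat 2 (L): throw ball1 h=1 -> lands@3:R; in-air after throw: [b1@3:R b2@6:L]
Beat 3 (R): throw ball1 h=5 -> lands@8:L; in-air after throw: [b2@6:L b1@8:L]
Beat 4 (L): throw ball3 h=7 -> lands@11:R; in-air after throw: [b2@6:L b1@8:L b3@11:R]
Beat 5 (R): throw ball4 h=7 -> lands@12:L; in-air after throw: [b2@6:L b1@8:L b3@11:R b4@12:L]
Beat 6 (L): throw ball2 h=1 -> lands@7:R; in-air after throw: [b2@7:R b1@8:L b3@11:R b4@12:L]
Beat 7 (R): throw ball2 h=2 -> lands@9:R; in-air after throw: [b1@8:L b2@9:R b3@11:R b4@12:L]
Beat 8 (L): throw ball1 h=5 -> lands@13:R; in-air after throw: [b2@9:R b3@11:R b4@12:L b1@13:R]
Beat 9 (R): throw ball2 h=1 -> lands@10:L; in-air after throw: [b2@10:L b3@11:R b4@12:L b1@13:R]
Beat 10 (L): throw ball2 h=5 -> lands@15:R; in-air after throw: [b3@11:R b4@12:L b1@13:R b2@15:R]
Beat 11 (R): throw ball3 h=7 -> lands@18:L; in-air after throw: [b4@12:L b1@13:R b2@15:R b3@18:L]
Beat 12 (L): throw ball4 h=7 -> lands@19:R; in-air after throw: [b1@13:R b2@15:R b3@18:L b4@19:R]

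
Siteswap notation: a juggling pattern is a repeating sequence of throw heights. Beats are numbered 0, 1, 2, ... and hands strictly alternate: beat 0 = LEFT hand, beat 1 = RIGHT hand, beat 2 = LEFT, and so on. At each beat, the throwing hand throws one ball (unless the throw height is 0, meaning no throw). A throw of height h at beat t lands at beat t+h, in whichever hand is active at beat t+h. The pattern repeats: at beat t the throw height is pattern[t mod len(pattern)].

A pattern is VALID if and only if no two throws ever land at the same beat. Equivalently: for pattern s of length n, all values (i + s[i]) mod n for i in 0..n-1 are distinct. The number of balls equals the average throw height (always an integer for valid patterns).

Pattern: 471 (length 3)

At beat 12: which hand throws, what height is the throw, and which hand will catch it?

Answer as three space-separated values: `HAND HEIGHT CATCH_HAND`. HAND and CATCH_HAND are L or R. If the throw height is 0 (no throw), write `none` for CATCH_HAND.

Beat 12: 12 mod 2 = 0, so hand = L
Throw height = pattern[12 mod 3] = pattern[0] = 4
Lands at beat 12+4=16, 16 mod 2 = 0, so catch hand = L

Answer: L 4 L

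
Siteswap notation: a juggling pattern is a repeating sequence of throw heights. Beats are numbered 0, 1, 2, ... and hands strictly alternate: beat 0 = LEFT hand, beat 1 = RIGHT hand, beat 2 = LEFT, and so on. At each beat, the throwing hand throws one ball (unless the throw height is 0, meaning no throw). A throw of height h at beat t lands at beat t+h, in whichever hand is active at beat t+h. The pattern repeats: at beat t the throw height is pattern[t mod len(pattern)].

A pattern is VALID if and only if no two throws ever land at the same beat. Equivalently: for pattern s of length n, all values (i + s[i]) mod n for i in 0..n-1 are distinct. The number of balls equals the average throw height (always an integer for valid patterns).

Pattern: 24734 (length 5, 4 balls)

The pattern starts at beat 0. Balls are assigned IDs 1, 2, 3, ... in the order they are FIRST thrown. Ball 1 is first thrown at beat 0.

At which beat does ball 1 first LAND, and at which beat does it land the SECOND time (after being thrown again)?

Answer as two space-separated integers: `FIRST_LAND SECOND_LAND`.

Beat 0 (L): throw ball1 h=2 -> lands@2:L; in-air after throw: [b1@2:L]
Beat 1 (R): throw ball2 h=4 -> lands@5:R; in-air after throw: [b1@2:L b2@5:R]
Beat 2 (L): throw ball1 h=7 -> lands@9:R; in-air after throw: [b2@5:R b1@9:R]
Beat 3 (R): throw ball3 h=3 -> lands@6:L; in-air after throw: [b2@5:R b3@6:L b1@9:R]
Beat 4 (L): throw ball4 h=4 -> lands@8:L; in-air after throw: [b2@5:R b3@6:L b4@8:L b1@9:R]
Beat 5 (R): throw ball2 h=2 -> lands@7:R; in-air after throw: [b3@6:L b2@7:R b4@8:L b1@9:R]
Beat 6 (L): throw ball3 h=4 -> lands@10:L; in-air after throw: [b2@7:R b4@8:L b1@9:R b3@10:L]
Beat 7 (R): throw ball2 h=7 -> lands@14:L; in-air after throw: [b4@8:L b1@9:R b3@10:L b2@14:L]
Beat 8 (L): throw ball4 h=3 -> lands@11:R; in-air after throw: [b1@9:R b3@10:L b4@11:R b2@14:L]
Beat 9 (R): throw ball1 h=4 -> lands@13:R; in-air after throw: [b3@10:L b4@11:R b1@13:R b2@14:L]
Ball 1: thrown@0 h=2 -> first land @2; rethrown@2 h=7 -> second land @9

Answer: 2 9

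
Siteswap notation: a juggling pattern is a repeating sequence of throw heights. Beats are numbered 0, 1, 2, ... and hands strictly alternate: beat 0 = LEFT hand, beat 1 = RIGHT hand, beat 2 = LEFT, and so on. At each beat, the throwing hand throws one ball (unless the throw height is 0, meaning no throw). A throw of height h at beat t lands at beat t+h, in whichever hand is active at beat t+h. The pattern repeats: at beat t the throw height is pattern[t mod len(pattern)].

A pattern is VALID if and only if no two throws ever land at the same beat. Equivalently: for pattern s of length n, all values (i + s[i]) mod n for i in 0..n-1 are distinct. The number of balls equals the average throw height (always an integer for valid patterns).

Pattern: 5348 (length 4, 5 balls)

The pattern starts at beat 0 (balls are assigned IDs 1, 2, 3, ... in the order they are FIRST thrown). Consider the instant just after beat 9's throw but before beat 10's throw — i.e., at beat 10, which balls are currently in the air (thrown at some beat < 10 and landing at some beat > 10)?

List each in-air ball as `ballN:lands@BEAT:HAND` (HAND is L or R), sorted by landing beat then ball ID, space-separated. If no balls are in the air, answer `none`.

Beat 0 (L): throw ball1 h=5 -> lands@5:R; in-air after throw: [b1@5:R]
Beat 1 (R): throw ball2 h=3 -> lands@4:L; in-air after throw: [b2@4:L b1@5:R]
Beat 2 (L): throw ball3 h=4 -> lands@6:L; in-air after throw: [b2@4:L b1@5:R b3@6:L]
Beat 3 (R): throw ball4 h=8 -> lands@11:R; in-air after throw: [b2@4:L b1@5:R b3@6:L b4@11:R]
Beat 4 (L): throw ball2 h=5 -> lands@9:R; in-air after throw: [b1@5:R b3@6:L b2@9:R b4@11:R]
Beat 5 (R): throw ball1 h=3 -> lands@8:L; in-air after throw: [b3@6:L b1@8:L b2@9:R b4@11:R]
Beat 6 (L): throw ball3 h=4 -> lands@10:L; in-air after throw: [b1@8:L b2@9:R b3@10:L b4@11:R]
Beat 7 (R): throw ball5 h=8 -> lands@15:R; in-air after throw: [b1@8:L b2@9:R b3@10:L b4@11:R b5@15:R]
Beat 8 (L): throw ball1 h=5 -> lands@13:R; in-air after throw: [b2@9:R b3@10:L b4@11:R b1@13:R b5@15:R]
Beat 9 (R): throw ball2 h=3 -> lands@12:L; in-air after throw: [b3@10:L b4@11:R b2@12:L b1@13:R b5@15:R]
Beat 10 (L): throw ball3 h=4 -> lands@14:L; in-air after throw: [b4@11:R b2@12:L b1@13:R b3@14:L b5@15:R]

Answer: ball4:lands@11:R ball2:lands@12:L ball1:lands@13:R ball5:lands@15:R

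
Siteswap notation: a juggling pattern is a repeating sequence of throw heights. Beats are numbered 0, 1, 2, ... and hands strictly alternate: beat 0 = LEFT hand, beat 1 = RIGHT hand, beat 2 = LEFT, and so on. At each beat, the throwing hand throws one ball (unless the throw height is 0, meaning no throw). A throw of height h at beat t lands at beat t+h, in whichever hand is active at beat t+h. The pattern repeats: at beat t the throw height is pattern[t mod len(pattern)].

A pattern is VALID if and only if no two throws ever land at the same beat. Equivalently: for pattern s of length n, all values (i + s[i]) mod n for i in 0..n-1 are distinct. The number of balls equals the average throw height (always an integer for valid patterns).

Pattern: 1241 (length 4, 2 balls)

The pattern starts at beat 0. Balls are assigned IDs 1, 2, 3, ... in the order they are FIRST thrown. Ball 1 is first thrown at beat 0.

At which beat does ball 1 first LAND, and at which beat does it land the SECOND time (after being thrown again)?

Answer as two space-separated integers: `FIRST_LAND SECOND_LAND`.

Beat 0 (L): throw ball1 h=1 -> lands@1:R; in-air after throw: [b1@1:R]
Beat 1 (R): throw ball1 h=2 -> lands@3:R; in-air after throw: [b1@3:R]
Beat 2 (L): throw ball2 h=4 -> lands@6:L; in-air after throw: [b1@3:R b2@6:L]
Beat 3 (R): throw ball1 h=1 -> lands@4:L; in-air after throw: [b1@4:L b2@6:L]
Ball 1: thrown@0 h=1 -> first land @1; rethrown@1 h=2 -> second land @3

Answer: 1 3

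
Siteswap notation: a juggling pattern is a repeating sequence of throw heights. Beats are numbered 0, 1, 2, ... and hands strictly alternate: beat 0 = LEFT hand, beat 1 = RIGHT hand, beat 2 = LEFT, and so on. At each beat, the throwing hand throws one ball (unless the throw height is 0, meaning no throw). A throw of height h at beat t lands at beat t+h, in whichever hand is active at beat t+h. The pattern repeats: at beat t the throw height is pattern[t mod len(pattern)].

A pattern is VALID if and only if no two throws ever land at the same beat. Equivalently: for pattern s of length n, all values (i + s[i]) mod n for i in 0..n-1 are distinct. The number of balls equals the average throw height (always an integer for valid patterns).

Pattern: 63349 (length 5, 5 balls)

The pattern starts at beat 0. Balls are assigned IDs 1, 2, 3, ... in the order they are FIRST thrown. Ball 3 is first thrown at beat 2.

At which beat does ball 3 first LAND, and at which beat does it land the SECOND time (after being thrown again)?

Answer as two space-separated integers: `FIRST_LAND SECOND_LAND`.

Beat 0 (L): throw ball1 h=6 -> lands@6:L; in-air after throw: [b1@6:L]
Beat 1 (R): throw ball2 h=3 -> lands@4:L; in-air after throw: [b2@4:L b1@6:L]
Beat 2 (L): throw ball3 h=3 -> lands@5:R; in-air after throw: [b2@4:L b3@5:R b1@6:L]
Beat 3 (R): throw ball4 h=4 -> lands@7:R; in-air after throw: [b2@4:L b3@5:R b1@6:L b4@7:R]
Beat 4 (L): throw ball2 h=9 -> lands@13:R; in-air after throw: [b3@5:R b1@6:L b4@7:R b2@13:R]
Beat 5 (R): throw ball3 h=6 -> lands@11:R; in-air after throw: [b1@6:L b4@7:R b3@11:R b2@13:R]
Beat 6 (L): throw ball1 h=3 -> lands@9:R; in-air after throw: [b4@7:R b1@9:R b3@11:R b2@13:R]
Beat 7 (R): throw ball4 h=3 -> lands@10:L; in-air after throw: [b1@9:R b4@10:L b3@11:R b2@13:R]
Beat 8 (L): throw ball5 h=4 -> lands@12:L; in-air after throw: [b1@9:R b4@10:L b3@11:R b5@12:L b2@13:R]
Beat 9 (R): throw ball1 h=9 -> lands@18:L; in-air after throw: [b4@10:L b3@11:R b5@12:L b2@13:R b1@18:L]
Beat 10 (L): throw ball4 h=6 -> lands@16:L; in-air after throw: [b3@11:R b5@12:L b2@13:R b4@16:L b1@18:L]
Beat 11 (R): throw ball3 h=3 -> lands@14:L; in-air after throw: [b5@12:L b2@13:R b3@14:L b4@16:L b1@18:L]
Ball 3: thrown@2 h=3 -> first land @5; rethrown@5 h=6 -> second land @11

Answer: 5 11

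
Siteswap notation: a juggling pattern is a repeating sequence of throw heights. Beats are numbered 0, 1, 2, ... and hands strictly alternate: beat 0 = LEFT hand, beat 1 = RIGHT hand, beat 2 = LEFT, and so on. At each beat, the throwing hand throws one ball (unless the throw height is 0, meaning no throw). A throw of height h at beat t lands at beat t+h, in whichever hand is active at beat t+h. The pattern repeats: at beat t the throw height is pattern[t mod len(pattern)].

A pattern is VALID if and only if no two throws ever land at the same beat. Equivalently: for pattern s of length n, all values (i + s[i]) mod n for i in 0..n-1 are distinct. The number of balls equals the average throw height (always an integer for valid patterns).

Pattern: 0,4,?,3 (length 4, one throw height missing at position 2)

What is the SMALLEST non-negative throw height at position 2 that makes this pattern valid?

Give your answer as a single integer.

i=0: (0 + 0) mod 4 = 0
i=1: (1 + 4) mod 4 = 1
i=2: s[i]=? (unknown)
i=3: (3 + 3) mod 4 = 2
Known residues: [0, 1, 2]; need a permutation of 0..3, so missing residue r = 3
Need (2 + s) mod 4 = 3; smallest s = (3 - 2) mod 4 = 1

Answer: 1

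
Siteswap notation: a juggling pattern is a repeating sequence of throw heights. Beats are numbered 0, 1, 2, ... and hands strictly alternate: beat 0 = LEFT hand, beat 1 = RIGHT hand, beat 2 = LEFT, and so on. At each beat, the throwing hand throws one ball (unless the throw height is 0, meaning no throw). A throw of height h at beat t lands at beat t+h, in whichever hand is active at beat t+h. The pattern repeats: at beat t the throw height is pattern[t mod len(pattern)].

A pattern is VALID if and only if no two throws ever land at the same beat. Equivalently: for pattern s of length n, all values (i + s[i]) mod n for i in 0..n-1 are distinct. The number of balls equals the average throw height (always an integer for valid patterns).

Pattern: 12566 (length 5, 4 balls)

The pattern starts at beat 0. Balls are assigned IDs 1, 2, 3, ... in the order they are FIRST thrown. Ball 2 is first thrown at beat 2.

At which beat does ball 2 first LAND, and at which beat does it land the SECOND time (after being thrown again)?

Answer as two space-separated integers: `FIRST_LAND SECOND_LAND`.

Answer: 7 12

Derivation:
Beat 0 (L): throw ball1 h=1 -> lands@1:R; in-air after throw: [b1@1:R]
Beat 1 (R): throw ball1 h=2 -> lands@3:R; in-air after throw: [b1@3:R]
Beat 2 (L): throw ball2 h=5 -> lands@7:R; in-air after throw: [b1@3:R b2@7:R]
Beat 3 (R): throw ball1 h=6 -> lands@9:R; in-air after throw: [b2@7:R b1@9:R]
Beat 4 (L): throw ball3 h=6 -> lands@10:L; in-air after throw: [b2@7:R b1@9:R b3@10:L]
Beat 5 (R): throw ball4 h=1 -> lands@6:L; in-air after throw: [b4@6:L b2@7:R b1@9:R b3@10:L]
Beat 6 (L): throw ball4 h=2 -> lands@8:L; in-air after throw: [b2@7:R b4@8:L b1@9:R b3@10:L]
Beat 7 (R): throw ball2 h=5 -> lands@12:L; in-air after throw: [b4@8:L b1@9:R b3@10:L b2@12:L]
Beat 8 (L): throw ball4 h=6 -> lands@14:L; in-air after throw: [b1@9:R b3@10:L b2@12:L b4@14:L]
Beat 9 (R): throw ball1 h=6 -> lands@15:R; in-air after throw: [b3@10:L b2@12:L b4@14:L b1@15:R]
Beat 10 (L): throw ball3 h=1 -> lands@11:R; in-air after throw: [b3@11:R b2@12:L b4@14:L b1@15:R]
Beat 11 (R): throw ball3 h=2 -> lands@13:R; in-air after throw: [b2@12:L b3@13:R b4@14:L b1@15:R]
Beat 12 (L): throw ball2 h=5 -> lands@17:R; in-air after throw: [b3@13:R b4@14:L b1@15:R b2@17:R]
Ball 2: thrown@2 h=5 -> first land @7; rethrown@7 h=5 -> second land @12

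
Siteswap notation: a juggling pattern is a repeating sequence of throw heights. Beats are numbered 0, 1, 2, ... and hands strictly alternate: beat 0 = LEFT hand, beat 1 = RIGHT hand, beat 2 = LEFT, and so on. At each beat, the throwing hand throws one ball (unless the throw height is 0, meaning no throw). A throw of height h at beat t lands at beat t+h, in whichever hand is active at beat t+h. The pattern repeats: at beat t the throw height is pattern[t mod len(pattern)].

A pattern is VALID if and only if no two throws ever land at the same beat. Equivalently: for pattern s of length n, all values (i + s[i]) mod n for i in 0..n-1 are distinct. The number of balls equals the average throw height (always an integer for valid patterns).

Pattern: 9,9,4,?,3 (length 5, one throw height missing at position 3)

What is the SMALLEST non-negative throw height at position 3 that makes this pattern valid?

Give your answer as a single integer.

Answer: 0

Derivation:
i=0: (0 + 9) mod 5 = 4
i=1: (1 + 9) mod 5 = 0
i=2: (2 + 4) mod 5 = 1
i=3: s[i]=? (unknown)
i=4: (4 + 3) mod 5 = 2
Known residues: [0, 1, 2, 4]; need a permutation of 0..4, so missing residue r = 3
Need (3 + s) mod 5 = 3; smallest s = (3 - 3) mod 5 = 0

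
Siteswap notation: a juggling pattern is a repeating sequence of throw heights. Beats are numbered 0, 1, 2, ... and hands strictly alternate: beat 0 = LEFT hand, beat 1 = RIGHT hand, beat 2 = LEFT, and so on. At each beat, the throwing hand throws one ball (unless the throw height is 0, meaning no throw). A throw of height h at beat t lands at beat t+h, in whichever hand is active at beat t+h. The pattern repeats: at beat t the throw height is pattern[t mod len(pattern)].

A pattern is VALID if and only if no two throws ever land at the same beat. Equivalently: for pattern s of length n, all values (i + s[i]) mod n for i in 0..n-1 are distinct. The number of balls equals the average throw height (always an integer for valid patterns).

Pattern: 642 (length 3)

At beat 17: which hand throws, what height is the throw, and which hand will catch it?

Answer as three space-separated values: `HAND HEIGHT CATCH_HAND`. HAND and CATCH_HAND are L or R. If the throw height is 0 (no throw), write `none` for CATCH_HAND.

Beat 17: 17 mod 2 = 1, so hand = R
Throw height = pattern[17 mod 3] = pattern[2] = 2
Lands at beat 17+2=19, 19 mod 2 = 1, so catch hand = R

Answer: R 2 R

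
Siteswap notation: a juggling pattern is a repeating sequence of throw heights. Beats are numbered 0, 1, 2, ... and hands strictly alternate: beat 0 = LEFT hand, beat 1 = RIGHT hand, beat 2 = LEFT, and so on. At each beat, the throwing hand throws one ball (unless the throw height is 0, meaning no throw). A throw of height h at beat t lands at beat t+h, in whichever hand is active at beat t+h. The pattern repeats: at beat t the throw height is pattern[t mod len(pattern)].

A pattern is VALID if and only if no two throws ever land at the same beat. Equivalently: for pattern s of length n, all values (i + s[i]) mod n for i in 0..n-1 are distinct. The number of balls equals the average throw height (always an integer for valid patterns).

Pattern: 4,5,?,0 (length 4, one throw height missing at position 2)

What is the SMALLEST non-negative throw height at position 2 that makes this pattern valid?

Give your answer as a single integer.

Answer: 3

Derivation:
i=0: (0 + 4) mod 4 = 0
i=1: (1 + 5) mod 4 = 2
i=2: s[i]=? (unknown)
i=3: (3 + 0) mod 4 = 3
Known residues: [0, 2, 3]; need a permutation of 0..3, so missing residue r = 1
Need (2 + s) mod 4 = 1; smallest s = (1 - 2) mod 4 = 3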